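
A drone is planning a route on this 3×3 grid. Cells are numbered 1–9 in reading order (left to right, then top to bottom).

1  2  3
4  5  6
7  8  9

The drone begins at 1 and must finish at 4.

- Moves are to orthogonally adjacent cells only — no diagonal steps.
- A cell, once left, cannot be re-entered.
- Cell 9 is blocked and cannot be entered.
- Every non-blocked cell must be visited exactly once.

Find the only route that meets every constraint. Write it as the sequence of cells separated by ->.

Need to visit all 8 open cells exactly once, starting at 1 and ending at 4.
Cell 6 has only two open neighbours (3 and 5), so the path must pass straight through it: one of those is the cell it's entered from and the other is where it exits.
Route from 1: 2× right (reaching 3), down to 6, left to 5, down to 8, left to 7, up to 4 — 7 moves in all.
Check: all 8 open cells covered.

1 -> 2 -> 3 -> 6 -> 5 -> 8 -> 7 -> 4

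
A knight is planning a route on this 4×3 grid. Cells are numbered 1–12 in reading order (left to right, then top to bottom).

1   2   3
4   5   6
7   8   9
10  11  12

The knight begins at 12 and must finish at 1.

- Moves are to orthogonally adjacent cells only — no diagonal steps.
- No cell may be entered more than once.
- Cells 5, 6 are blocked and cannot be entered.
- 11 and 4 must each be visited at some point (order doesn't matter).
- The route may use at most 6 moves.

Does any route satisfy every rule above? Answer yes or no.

yes

One route that works: 12 → 11 → 8 → 7 → 4 → 1.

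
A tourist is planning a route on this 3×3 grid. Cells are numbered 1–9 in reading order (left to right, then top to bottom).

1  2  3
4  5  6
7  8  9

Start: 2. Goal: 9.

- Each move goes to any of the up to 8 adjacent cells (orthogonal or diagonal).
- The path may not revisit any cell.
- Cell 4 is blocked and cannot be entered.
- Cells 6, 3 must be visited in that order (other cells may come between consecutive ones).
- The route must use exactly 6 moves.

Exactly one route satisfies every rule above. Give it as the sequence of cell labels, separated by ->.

The waypoints must appear in the order 6, 3, with no cell reused.
Route from 2: down-right 1 to 6, up 1 to 3, down-left 2 to 7, right 2 to 9 — 6 moves in all.
Check: order respected (6 at step 1, 3 at step 2); 6 moves as required.

2 -> 6 -> 3 -> 5 -> 7 -> 8 -> 9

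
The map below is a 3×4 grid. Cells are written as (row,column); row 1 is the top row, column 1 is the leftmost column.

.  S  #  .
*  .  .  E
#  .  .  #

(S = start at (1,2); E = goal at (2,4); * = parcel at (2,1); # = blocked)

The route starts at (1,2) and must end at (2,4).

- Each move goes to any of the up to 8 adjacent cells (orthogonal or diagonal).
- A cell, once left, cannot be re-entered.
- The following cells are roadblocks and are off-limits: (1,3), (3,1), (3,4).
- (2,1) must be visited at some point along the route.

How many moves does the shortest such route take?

Any route passes through (2,1) somewhere between (1,2) and (2,4). Summing Chebyshev distances along the two legs ((1,2) → (2,1) → (2,4)) gives a lower bound of 1 + 3 = 4 moves.
A route of 4 moves achieves this: (1,2) → (2,1) → (2,2) → (2,3) → (2,4).
Since 4 matches the lower bound, it is optimal.

4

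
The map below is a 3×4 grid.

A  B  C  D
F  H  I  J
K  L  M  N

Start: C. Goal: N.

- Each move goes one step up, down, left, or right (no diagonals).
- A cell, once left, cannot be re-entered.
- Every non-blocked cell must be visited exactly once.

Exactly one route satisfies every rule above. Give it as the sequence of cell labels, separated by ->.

C -> D -> J -> I -> H -> B -> A -> F -> K -> L -> M -> N

Need to visit all 12 open cells exactly once, starting at C and ending at N.
Cell K has only two open neighbours (F and L), so the path must pass straight through it: one of those is the cell it's entered from and the other is where it exits.
Route from C: right to D, down to J, 2× left (reaching H), up to B, left to A, 2× down (reaching K), 3× right (reaching N) — 11 moves in all.
Check: all 12 open cells covered.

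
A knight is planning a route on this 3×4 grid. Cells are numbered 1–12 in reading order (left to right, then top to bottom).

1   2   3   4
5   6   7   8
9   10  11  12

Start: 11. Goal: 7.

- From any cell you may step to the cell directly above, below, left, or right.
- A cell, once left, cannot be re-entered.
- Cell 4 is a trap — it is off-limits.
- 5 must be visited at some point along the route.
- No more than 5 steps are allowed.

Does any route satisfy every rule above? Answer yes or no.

One route that works: 11 → 10 → 9 → 5 → 6 → 7.

yes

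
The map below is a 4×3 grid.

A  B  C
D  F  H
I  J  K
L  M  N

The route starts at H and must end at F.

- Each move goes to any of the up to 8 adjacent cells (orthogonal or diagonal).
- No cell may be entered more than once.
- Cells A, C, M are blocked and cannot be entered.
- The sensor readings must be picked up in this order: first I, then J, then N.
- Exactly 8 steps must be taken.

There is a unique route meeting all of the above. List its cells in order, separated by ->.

The waypoints must appear in the order I, J, N, with no cell reused.
Route from H: up-left to B, down-left to D, 2× down (reaching L), up-right to J, down-right to N, up to K, up-left to F — 8 moves in all.
Check: order respected (I at step 3, J at step 5, N at step 6); 8 moves as required.

H -> B -> D -> I -> L -> J -> N -> K -> F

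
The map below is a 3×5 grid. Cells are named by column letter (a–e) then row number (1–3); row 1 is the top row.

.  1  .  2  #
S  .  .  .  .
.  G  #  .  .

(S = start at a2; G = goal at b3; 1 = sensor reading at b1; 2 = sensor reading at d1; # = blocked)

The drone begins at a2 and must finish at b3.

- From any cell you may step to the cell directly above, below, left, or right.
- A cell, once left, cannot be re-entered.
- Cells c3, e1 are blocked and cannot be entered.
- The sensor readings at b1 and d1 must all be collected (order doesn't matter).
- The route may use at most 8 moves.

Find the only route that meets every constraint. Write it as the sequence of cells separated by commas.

The 8-move cap with required stops at b1, d1 leaves no slack for detours.
Route from a2: up 1 to a1, right 3 to d1, down 1 to d2, left 2 to b2, down 1 to b3 — 8 moves in all.
Check: all required cells visited; 8 ≤ 8 moves.

a2, a1, b1, c1, d1, d2, c2, b2, b3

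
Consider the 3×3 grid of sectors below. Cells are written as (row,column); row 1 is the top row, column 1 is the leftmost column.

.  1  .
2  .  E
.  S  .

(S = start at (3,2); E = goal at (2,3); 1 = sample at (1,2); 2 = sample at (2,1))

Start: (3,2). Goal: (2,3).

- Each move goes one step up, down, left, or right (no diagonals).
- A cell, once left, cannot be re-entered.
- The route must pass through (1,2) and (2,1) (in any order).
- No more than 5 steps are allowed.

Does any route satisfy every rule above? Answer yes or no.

no

Even ignoring the no-revisit rule, getting from (3,2) to (2,3), taking the cheapest ordering (3,2) → (1,2) → (2,1) → (2,3) needs at least 2 + 2 + 2 = 6 moves (Manhattan distance per leg), which exceeds the 5-move limit.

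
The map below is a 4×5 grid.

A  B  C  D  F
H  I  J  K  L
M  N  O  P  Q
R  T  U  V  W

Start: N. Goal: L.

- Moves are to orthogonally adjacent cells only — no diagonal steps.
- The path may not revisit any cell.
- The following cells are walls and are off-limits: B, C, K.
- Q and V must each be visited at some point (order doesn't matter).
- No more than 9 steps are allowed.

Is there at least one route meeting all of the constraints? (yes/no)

One route that works: N → T → U → V → P → Q → L.

yes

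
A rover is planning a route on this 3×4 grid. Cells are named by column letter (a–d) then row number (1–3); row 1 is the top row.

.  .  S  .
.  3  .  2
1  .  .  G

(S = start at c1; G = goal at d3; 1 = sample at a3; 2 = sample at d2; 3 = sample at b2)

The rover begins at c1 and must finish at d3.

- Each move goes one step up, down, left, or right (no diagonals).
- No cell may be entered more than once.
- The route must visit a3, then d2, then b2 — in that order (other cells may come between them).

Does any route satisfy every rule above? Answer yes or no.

Ignoring the required order, 4 revisit-free routes from c1 to d3 pass through all of a3, d2, and b2; the waypoint orders that occur are d2 → b2 → a3 (2); b2 → a3 → d2 (1); a3 → b2 → d2 (1) — never a3 → d2 → b2.

no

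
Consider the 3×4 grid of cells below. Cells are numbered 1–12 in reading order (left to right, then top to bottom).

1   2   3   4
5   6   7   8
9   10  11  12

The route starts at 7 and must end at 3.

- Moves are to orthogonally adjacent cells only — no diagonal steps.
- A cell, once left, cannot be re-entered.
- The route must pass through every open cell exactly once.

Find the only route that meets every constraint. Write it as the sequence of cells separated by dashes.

Need to visit all 12 open cells exactly once, starting at 7 and ending at 3.
Cell 12 has only two open neighbours (8 and 11), so the path must pass straight through it: one of those is the cell it's entered from and the other is where it exits.
Route from 7: left to 6, up to 2, left to 1, 2× down (reaching 9), 3× right (reaching 12), 2× up (reaching 4), left to 3 — 11 moves in all.
Check: all 12 open cells covered.

7 - 6 - 2 - 1 - 5 - 9 - 10 - 11 - 12 - 8 - 4 - 3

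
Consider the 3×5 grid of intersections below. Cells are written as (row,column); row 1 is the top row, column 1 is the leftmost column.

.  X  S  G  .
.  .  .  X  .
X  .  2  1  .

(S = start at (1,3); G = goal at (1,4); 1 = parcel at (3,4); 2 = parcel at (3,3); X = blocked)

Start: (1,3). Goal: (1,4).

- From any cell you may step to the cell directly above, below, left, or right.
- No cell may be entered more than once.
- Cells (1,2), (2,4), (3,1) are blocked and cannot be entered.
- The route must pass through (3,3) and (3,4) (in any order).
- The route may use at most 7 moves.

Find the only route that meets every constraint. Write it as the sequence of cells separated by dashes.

(1,3) - (2,3) - (3,3) - (3,4) - (3,5) - (2,5) - (1,5) - (1,4)

The budget equals the shortest possible length, so every move has to be on a shortest route through the required cells.
Route from (1,3): down 2 to (3,3), right 2 to (3,5), up 2 to (1,5), left 1 to (1,4) — 7 moves in all.
Check: all required cells visited; 7 ≤ 7 moves.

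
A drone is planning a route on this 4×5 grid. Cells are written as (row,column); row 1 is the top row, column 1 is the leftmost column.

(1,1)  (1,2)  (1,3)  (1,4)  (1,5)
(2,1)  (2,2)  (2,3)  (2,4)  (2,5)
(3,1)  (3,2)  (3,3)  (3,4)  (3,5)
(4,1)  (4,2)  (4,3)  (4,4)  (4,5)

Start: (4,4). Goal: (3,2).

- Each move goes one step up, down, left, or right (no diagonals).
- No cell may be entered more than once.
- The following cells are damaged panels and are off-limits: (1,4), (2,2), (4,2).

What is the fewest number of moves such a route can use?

3

The Manhattan distance from (4,4) to (3,2) is |4−3| + |4−2| = 3, so at least 3 moves are needed.
A route of 3 moves achieves this: (4,4) → (3,4) → (3,3) → (3,2).
Since 3 matches the lower bound, it is optimal.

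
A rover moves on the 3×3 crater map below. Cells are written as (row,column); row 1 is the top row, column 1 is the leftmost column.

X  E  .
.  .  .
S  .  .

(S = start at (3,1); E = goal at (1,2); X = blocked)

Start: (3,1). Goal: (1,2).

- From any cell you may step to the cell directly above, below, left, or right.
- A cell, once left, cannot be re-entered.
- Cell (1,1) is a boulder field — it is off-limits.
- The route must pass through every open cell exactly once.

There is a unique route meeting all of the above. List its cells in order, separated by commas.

Need to visit all 8 open cells exactly once, starting at (3,1) and ending at (1,2).
Cell (2,1) has only two open neighbours ((3,1) and (2,2)), so the path must pass straight through it: one of those is the cell it's entered from and the other is where it exits.
Route from (3,1): up 1 to (2,1), right 1 to (2,2), down 1 to (3,2), right 1 to (3,3), up 2 to (1,3), left 1 to (1,2) — 7 moves in all.
Check: all 8 open cells covered.

(3,1), (2,1), (2,2), (3,2), (3,3), (2,3), (1,3), (1,2)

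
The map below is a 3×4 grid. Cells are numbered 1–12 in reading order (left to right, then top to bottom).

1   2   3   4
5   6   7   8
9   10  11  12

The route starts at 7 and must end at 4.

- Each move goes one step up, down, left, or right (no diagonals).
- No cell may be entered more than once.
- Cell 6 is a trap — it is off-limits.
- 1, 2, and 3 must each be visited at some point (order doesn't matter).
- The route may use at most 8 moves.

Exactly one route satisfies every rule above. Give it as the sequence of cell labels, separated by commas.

7, 11, 10, 9, 5, 1, 2, 3, 4

The budget equals the shortest possible length, so every move has to be on a shortest route through the required cells.
Route from 7: down 1 to 11, left 2 to 9, up 2 to 1, right 3 to 4 — 8 moves in all.
Check: all required cells visited; 8 ≤ 8 moves.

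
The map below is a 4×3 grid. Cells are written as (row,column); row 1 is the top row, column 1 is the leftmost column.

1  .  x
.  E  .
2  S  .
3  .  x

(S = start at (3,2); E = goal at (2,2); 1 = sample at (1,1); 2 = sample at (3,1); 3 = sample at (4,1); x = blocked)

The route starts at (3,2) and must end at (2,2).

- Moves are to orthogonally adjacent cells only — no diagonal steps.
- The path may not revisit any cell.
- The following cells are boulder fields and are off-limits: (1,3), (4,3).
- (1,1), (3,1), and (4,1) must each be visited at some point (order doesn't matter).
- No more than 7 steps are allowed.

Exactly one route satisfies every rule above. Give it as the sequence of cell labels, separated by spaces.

(3,2) (4,2) (4,1) (3,1) (2,1) (1,1) (1,2) (2,2)

Any route must reach (1,1), (3,1), and (4,1) and still end at (2,2) within 7 moves, so the order of the required stops is forced.
Route from (3,2): down to (4,2), left to (4,1), 3× up (reaching (1,1)), right to (1,2), down to (2,2) — 7 moves in all.
Check: all required cells visited; 7 ≤ 7 moves.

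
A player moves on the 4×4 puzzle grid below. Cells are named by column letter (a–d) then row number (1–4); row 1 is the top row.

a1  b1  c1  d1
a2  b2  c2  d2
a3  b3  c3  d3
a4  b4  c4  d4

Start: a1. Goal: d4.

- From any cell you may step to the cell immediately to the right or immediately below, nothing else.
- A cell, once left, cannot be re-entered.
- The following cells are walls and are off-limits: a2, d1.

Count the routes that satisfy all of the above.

A right/down-only route from a1 to d4 makes exactly 3 down-moves and 3 right-moves in some order.
With no other constraints that would be C(6,3) = 20 routes.
Subtract routes through each blocked cell (inclusion–exclusion for overlaps): − through d1: 1 − through a2: 10 → 9.
That gives 9 routes.

9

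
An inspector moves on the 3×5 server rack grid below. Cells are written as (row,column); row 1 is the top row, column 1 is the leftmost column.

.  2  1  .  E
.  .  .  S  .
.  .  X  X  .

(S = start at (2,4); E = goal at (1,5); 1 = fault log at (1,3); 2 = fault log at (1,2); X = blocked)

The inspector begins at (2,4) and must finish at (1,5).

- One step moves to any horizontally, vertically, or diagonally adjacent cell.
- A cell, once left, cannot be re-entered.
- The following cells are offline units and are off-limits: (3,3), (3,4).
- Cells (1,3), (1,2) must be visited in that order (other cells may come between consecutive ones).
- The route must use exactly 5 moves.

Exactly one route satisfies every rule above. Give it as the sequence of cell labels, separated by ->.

(2,4) -> (1,3) -> (1,2) -> (2,3) -> (1,4) -> (1,5)

The waypoints must appear in the order (1,3), (1,2), with no cell reused.
Route from (2,4): up-left to (1,3), left to (1,2), down-right to (2,3), up-right to (1,4), right to (1,5) — 5 moves in all.
Check: order respected (1 at step 1, 2 at step 2); 5 moves as required.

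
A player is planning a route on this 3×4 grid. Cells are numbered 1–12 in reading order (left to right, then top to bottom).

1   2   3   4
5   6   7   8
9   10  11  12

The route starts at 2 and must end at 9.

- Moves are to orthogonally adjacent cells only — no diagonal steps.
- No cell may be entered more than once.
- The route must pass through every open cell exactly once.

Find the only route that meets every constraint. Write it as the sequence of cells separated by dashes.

2 - 1 - 5 - 6 - 7 - 3 - 4 - 8 - 12 - 11 - 10 - 9

Need to visit all 12 open cells exactly once, starting at 2 and ending at 9.
Cell 12 has only two open neighbours (8 and 11), so the path must pass straight through it: one of those is the cell it's entered from and the other is where it exits.
Route from 2: left to 1, down to 5, 2× right (reaching 7), up to 3, right to 4, 2× down (reaching 12), 3× left (reaching 9) — 11 moves in all.
Check: all 12 open cells covered.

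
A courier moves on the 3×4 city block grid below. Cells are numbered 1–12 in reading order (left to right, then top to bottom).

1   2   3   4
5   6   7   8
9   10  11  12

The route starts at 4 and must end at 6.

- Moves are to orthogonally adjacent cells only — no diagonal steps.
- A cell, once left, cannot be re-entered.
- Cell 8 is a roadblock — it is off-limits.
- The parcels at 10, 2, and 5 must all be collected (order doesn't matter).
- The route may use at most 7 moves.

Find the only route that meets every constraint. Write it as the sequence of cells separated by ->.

4 -> 3 -> 2 -> 1 -> 5 -> 9 -> 10 -> 6

The 7-move cap with required stops at 10, 2, 5 leaves no slack for detours.
Route from 4: 3× left (reaching 1), 2× down (reaching 9), right to 10, up to 6 — 7 moves in all.
Check: all required cells visited; 7 ≤ 7 moves.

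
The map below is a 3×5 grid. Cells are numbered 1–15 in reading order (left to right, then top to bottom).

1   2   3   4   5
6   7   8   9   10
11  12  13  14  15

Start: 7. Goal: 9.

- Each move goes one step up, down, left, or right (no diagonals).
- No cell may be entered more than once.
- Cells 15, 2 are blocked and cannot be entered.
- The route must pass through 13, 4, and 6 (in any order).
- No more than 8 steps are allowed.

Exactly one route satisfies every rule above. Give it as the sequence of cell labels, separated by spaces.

Any route must reach 13, 4, and 6 and still end at 9 within 8 moves, so the order of the required stops is forced.
Route from 7: left to 6, down to 11, 2× right (reaching 13), 2× up (reaching 3), right to 4, down to 9 — 8 moves in all.
Check: all required cells visited; 8 ≤ 8 moves.

7 6 11 12 13 8 3 4 9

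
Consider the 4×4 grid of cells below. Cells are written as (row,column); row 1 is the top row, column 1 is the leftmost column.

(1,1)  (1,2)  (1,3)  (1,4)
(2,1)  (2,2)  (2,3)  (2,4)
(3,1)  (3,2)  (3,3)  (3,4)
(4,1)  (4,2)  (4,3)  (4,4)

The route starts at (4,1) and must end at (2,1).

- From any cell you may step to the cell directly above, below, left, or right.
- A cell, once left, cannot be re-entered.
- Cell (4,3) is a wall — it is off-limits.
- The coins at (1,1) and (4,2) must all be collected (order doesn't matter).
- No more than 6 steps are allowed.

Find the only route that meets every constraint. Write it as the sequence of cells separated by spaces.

The budget equals the shortest possible length, so every move has to be on a shortest route through the required cells.
Route from (4,1): right 1 to (4,2), up 3 to (1,2), left 1 to (1,1), down 1 to (2,1) — 6 moves in all.
Check: all required cells visited; 6 ≤ 6 moves.

(4,1) (4,2) (3,2) (2,2) (1,2) (1,1) (2,1)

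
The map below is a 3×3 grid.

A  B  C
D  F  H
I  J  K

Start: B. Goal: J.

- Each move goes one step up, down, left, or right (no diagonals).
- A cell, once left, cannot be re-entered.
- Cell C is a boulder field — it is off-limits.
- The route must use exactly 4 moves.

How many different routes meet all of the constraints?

Need simple routes of exactly 4 moves from B to J (Manhattan distance 2, so 1 moves are spent on a detour and 1 undoing it).
Enumerating: B F D I J | B F H K J | B A D I J | B A D F J.
That gives 4 routes.

4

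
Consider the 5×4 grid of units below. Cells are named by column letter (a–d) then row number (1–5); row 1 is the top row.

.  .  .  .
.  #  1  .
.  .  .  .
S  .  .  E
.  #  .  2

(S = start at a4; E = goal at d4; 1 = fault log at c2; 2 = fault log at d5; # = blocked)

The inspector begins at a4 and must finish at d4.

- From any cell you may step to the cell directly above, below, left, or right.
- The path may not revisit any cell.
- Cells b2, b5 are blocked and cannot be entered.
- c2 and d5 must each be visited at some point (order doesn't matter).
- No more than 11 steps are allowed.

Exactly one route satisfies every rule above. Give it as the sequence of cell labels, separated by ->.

Any route must reach c2 and d5 and still end at d4 within 11 moves, so the order of the required stops is forced.
Route from a4: up 3 to a1, right 2 to c1, down 4 to c5, right 1 to d5, up 1 to d4 — 11 moves in all.
Check: all required cells visited; 11 ≤ 11 moves.

a4 -> a3 -> a2 -> a1 -> b1 -> c1 -> c2 -> c3 -> c4 -> c5 -> d5 -> d4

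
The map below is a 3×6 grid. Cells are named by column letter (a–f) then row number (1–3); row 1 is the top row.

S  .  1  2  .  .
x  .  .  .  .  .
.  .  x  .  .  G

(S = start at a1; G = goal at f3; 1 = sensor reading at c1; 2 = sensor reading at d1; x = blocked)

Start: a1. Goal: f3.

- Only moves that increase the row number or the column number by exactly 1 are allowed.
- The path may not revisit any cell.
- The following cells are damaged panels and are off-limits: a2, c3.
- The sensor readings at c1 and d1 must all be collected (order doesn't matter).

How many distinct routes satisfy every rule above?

6

A right/down-only route from a1 to f3 makes exactly 2 down-moves and 5 right-moves in some order.
With no other constraints that would be C(7,2) = 21 routes.
A monotone route can only reach the required cells in the order c1, d1, so split there and multiply the segment counts (each segment already excludes blocked cells): a1→c1: 1; c1→d1: 1; d1→f3: 6; product = 6.
That gives 6 routes.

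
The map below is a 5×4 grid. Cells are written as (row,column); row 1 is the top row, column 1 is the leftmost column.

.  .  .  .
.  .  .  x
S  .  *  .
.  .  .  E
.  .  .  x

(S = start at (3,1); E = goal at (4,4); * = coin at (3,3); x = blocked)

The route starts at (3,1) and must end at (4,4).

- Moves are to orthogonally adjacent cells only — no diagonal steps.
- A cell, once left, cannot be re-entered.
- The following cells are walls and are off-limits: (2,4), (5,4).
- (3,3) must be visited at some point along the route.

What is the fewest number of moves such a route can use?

Any route passes through (3,3) somewhere between (3,1) and (4,4). Summing Manhattan distances along the two legs ((3,1) → (3,3) → (4,4)) gives a lower bound of 2 + 2 = 4 moves.
A route of 4 moves achieves this: (3,1) → (3,2) → (3,3) → (4,3) → (4,4).
Since 4 matches the lower bound, it is optimal.

4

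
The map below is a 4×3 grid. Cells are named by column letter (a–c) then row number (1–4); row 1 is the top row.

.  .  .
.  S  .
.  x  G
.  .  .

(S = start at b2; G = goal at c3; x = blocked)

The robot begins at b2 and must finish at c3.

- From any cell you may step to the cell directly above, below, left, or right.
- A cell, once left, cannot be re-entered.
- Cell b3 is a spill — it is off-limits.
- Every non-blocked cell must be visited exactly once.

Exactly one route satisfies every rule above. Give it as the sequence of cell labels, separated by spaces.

Need to visit all 11 open cells exactly once, starting at b2 and ending at c3.
Cell b4 has only two open neighbours (a4 and c4), so the path must pass straight through it: one of those is the cell it's entered from and the other is where it exits.
Route from b2: right to c2, up to c1, 2× left (reaching a1), 3× down (reaching a4), 2× right (reaching c4), up to c3 — 10 moves in all.
Check: all 11 open cells covered.

b2 c2 c1 b1 a1 a2 a3 a4 b4 c4 c3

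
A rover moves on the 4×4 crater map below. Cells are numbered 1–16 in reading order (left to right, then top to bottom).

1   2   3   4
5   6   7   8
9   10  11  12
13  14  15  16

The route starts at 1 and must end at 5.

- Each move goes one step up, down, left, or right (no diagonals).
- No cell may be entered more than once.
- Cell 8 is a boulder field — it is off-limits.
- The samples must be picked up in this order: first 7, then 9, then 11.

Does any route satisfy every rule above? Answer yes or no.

Ignoring the required order, 16 revisit-free routes from 1 to 5 pass through all of 7, 9, and 11; the waypoint orders that occur are 7 → 11 → 9 (16) — never 7 → 9 → 11.

no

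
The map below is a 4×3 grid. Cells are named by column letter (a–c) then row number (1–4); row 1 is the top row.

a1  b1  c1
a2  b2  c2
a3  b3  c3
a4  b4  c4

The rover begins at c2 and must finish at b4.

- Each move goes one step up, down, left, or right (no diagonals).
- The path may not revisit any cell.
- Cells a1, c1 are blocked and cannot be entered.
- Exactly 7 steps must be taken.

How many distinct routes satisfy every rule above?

2

Need simple routes of exactly 7 moves from c2 to b4 (Manhattan distance 3, so 2 moves are spent on a detour and 2 undoing it).
Enumerating: c2 c3 b3 b2 a2 a3 a4 b4 | c2 b2 a2 a3 b3 c3 c4 b4.
That gives 2 routes.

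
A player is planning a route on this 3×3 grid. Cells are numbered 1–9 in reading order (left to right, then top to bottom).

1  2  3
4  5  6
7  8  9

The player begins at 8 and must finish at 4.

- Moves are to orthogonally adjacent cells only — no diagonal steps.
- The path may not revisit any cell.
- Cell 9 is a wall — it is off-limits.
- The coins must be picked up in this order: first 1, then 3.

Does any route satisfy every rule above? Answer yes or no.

Ignoring the required order, 1 revisit-free route from 8 to 4 passes through all of 1 and 3; the waypoint orders that occur are 3 → 1 (1) — never 1 → 3.

no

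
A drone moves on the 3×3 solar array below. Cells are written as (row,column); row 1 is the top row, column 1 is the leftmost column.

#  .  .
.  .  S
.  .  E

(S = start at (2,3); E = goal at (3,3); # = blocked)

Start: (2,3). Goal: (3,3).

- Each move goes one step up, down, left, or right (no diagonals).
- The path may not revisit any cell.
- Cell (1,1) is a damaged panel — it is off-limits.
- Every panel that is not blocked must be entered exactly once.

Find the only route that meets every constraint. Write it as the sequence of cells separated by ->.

Need to visit all 8 open cells exactly once, starting at (2,3) and ending at (3,3).
Cell (1,3) has only two open neighbours ((2,3) and (1,2)), so the path must pass straight through it: one of those is the cell it's entered from and the other is where it exits.
Route from (2,3): up 1 to (1,3), left 1 to (1,2), down 1 to (2,2), left 1 to (2,1), down 1 to (3,1), right 2 to (3,3) — 7 moves in all.
Check: all 8 open cells covered.

(2,3) -> (1,3) -> (1,2) -> (2,2) -> (2,1) -> (3,1) -> (3,2) -> (3,3)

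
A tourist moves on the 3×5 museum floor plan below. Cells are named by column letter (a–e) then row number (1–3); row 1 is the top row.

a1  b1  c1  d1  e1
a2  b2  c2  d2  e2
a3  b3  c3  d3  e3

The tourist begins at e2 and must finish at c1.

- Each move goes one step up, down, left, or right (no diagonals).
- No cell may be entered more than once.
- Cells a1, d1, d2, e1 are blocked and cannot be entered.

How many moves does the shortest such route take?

The Manhattan distance from e2 to c1 is |2−1| + |5−3| = 3, so at least 3 moves are needed.
That bound ignores the blocked cells. Measuring each leg by the fewest moves that actually steer around them (e2→c1: 5) raises the lower bound to 5.
A route of 5 moves exists: e2 → e3 → d3 → c3 → c2 → c1.
Since 5 matches that lower bound, it is optimal.

5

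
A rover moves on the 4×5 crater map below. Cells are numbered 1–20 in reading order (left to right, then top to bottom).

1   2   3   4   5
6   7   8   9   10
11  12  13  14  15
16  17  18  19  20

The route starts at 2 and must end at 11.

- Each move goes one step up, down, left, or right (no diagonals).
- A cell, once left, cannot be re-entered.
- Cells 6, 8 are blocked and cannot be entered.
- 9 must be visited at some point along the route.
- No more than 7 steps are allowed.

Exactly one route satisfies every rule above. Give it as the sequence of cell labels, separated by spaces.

2 3 4 9 14 13 12 11

The 7-move cap with required stops at 9 leaves no slack for detours.
Route from 2: right 2 to 4, down 2 to 14, left 3 to 11 — 7 moves in all.
Check: all required cells visited; 7 ≤ 7 moves.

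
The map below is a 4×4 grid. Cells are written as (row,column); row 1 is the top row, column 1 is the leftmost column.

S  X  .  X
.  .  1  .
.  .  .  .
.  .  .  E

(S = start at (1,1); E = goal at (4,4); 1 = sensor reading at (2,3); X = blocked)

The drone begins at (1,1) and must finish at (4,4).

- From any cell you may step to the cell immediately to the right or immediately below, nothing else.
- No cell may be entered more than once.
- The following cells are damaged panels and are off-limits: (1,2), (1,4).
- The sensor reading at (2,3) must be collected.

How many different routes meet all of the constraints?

3

A right/down-only route from (1,1) to (4,4) makes exactly 3 down-moves and 3 right-moves in some order.
With no other constraints that would be C(6,3) = 20 routes.
Split at (2,3) and multiply the segment counts (each segment already excludes blocked cells): (1,1)→(2,3): 1; (2,3)→(4,4): 3; product = 3.
That gives 3 routes.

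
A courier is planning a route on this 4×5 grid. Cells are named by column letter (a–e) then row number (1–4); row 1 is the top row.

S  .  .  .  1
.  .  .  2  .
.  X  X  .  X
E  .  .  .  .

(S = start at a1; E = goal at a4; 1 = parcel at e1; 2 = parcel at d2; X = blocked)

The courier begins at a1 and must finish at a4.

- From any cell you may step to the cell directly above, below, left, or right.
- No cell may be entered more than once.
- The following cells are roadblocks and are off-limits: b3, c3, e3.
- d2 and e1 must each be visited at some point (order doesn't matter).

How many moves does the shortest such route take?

11

Any route passes through d2 and e1 in some order between a1 and a4. Summing Manhattan distances along each leg and taking the cheapest ordering (a1 → e1 → d2 → a4) gives a lower bound of 4 + 2 + 5 = 11 moves.
A route of 11 moves achieves this: a1 → b1 → c1 → d1 → e1 → e2 → d2 → d3 → d4 → c4 → b4 → a4.
Since 11 matches the lower bound, it is optimal.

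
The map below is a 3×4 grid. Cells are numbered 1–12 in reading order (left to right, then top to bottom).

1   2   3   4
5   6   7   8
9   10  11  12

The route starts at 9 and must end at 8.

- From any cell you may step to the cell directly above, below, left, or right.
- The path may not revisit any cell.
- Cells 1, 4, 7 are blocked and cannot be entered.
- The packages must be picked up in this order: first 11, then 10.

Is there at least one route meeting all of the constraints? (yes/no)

Ignoring the required order, 2 revisit-free routes from 9 to 8 pass through all of 11 and 10; the waypoint orders that occur are 10 → 11 (2) — never 11 → 10.

no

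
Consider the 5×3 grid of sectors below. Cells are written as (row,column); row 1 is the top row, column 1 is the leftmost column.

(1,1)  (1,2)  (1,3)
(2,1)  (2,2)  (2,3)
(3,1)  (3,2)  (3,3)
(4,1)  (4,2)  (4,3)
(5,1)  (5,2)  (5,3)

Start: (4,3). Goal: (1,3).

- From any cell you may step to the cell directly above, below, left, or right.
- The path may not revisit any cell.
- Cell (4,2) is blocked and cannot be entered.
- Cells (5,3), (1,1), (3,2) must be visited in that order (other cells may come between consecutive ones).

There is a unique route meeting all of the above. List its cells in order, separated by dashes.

The waypoints must appear in the order (5,3), (1,1), (3,2), with no cell reused.
Route from (4,3): down 1 to (5,3), left 2 to (5,1), up 4 to (1,1), right 1 to (1,2), down 2 to (3,2), right 1 to (3,3), up 2 to (1,3) — 13 moves in all.
Check: order respected ((5,3) at step 1, (1,1) at step 7, (3,2) at step 10).

(4,3) - (5,3) - (5,2) - (5,1) - (4,1) - (3,1) - (2,1) - (1,1) - (1,2) - (2,2) - (3,2) - (3,3) - (2,3) - (1,3)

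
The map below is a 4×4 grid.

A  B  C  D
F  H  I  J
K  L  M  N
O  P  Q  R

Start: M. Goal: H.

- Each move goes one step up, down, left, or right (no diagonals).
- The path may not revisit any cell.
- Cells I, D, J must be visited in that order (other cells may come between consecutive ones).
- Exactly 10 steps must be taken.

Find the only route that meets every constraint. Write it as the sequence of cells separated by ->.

M -> I -> C -> D -> J -> N -> R -> Q -> P -> L -> H

The waypoints must appear in the order I, D, J, with no cell reused.
Route from M: 2× up (reaching C), right to D, 3× down (reaching R), 2× left (reaching P), 2× up (reaching H) — 10 moves in all.
Check: order respected (I at step 1, D at step 3, J at step 4); 10 moves as required.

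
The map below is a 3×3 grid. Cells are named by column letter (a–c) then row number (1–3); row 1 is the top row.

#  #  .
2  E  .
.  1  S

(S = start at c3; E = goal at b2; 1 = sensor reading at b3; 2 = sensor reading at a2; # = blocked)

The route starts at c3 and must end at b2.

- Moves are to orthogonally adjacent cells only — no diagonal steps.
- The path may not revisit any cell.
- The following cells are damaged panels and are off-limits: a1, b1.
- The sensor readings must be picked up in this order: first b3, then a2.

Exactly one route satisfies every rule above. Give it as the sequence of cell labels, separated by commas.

c3, b3, a3, a2, b2

The waypoints must appear in the order b3, a2, with no cell reused.
Route from c3: 2× left (reaching a3), up to a2, right to b2 — 4 moves in all.
Check: order respected (1 at step 1, 2 at step 3).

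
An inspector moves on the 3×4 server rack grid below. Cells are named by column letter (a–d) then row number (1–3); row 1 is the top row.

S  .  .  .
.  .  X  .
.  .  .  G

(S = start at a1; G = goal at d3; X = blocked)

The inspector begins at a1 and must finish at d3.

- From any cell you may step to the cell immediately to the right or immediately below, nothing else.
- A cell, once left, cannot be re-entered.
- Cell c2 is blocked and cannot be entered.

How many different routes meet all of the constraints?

4

A right/down-only route from a1 to d3 makes exactly 2 down-moves and 3 right-moves in some order.
With no other constraints that would be C(5,2) = 10 routes.
Subtract routes through each blocked cell (inclusion–exclusion for overlaps): − through c2: 6 → 4.
That gives 4 routes.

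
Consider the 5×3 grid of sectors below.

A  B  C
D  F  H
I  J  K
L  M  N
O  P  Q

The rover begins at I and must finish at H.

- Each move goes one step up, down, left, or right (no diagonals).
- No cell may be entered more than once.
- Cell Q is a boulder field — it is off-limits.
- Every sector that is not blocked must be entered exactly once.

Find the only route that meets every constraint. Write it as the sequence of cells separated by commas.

I, L, O, P, M, N, K, J, F, D, A, B, C, H

Need to visit all 14 open cells exactly once, starting at I and ending at H.
Cell P has only two open neighbours (M and O), so the path must pass straight through it: one of those is the cell it's entered from and the other is where it exits.
Route from I: down 2 to O, right 1 to P, up 1 to M, right 1 to N, up 1 to K, left 1 to J, up 1 to F, left 1 to D, up 1 to A, right 2 to C, down 1 to H — 13 moves in all.
Check: all 14 open cells covered.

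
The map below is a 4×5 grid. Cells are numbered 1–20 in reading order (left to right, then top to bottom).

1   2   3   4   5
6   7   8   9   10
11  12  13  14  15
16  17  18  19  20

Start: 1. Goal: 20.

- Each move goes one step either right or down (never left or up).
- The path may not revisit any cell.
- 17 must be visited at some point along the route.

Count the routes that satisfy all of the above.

A right/down-only route from 1 to 20 makes exactly 3 down-moves and 4 right-moves in some order.
With no other constraints that would be C(7,3) = 35 routes.
Split at 17 and multiply the segment counts: 1→17: 4; 17→20: 1; product = 4.
That gives 4 routes.

4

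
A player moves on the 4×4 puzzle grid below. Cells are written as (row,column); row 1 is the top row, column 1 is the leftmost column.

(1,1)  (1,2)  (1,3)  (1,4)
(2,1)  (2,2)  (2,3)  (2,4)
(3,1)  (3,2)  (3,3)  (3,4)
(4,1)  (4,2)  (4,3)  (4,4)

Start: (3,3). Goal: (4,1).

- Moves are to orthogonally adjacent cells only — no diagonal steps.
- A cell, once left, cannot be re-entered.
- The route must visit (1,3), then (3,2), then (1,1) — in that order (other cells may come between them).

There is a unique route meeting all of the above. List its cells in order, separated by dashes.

(3,3) - (2,3) - (1,3) - (1,4) - (2,4) - (3,4) - (4,4) - (4,3) - (4,2) - (3,2) - (2,2) - (1,2) - (1,1) - (2,1) - (3,1) - (4,1)

The waypoints must appear in the order (1,3), (3,2), (1,1), with no cell reused.
Route from (3,3): up 2 to (1,3), right 1 to (1,4), down 3 to (4,4), left 2 to (4,2), up 3 to (1,2), left 1 to (1,1), down 3 to (4,1) — 15 moves in all.
Check: order respected ((1,3) at step 2, (3,2) at step 9, (1,1) at step 12).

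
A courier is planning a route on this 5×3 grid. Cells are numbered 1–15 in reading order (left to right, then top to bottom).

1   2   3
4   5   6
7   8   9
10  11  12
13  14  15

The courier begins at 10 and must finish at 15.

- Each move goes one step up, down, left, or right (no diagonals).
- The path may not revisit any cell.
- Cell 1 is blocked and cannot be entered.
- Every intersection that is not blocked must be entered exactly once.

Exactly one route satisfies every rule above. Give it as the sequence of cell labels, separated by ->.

10 -> 13 -> 14 -> 11 -> 8 -> 7 -> 4 -> 5 -> 2 -> 3 -> 6 -> 9 -> 12 -> 15

Need to visit all 14 open cells exactly once, starting at 10 and ending at 15.
Route from 10: down 1 to 13, right 1 to 14, up 2 to 8, left 1 to 7, up 1 to 4, right 1 to 5, up 1 to 2, right 1 to 3, down 4 to 15 — 13 moves in all.
Check: all 14 open cells covered.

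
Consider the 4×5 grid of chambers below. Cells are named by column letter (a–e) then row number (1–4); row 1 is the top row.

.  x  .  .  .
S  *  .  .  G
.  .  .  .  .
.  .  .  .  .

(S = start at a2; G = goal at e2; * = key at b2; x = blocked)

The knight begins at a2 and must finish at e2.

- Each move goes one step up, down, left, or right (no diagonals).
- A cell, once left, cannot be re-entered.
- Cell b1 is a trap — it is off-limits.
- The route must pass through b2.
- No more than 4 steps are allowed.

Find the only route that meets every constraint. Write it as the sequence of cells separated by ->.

The budget equals the shortest possible length, so every move has to be on a shortest route through the required cells.
Route from a2: 4× right (reaching e2) — 4 moves in all.
Check: all required cells visited; 4 ≤ 4 moves.

a2 -> b2 -> c2 -> d2 -> e2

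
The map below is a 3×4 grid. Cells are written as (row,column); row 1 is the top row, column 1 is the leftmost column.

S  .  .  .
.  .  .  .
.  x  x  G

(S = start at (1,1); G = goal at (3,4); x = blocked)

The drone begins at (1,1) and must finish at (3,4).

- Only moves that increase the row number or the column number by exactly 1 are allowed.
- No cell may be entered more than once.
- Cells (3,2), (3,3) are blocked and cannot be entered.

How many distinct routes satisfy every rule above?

4

A right/down-only route from (1,1) to (3,4) makes exactly 2 down-moves and 3 right-moves in some order.
With no other constraints that would be C(5,2) = 10 routes.
Subtract routes through each blocked cell (inclusion–exclusion for overlaps): − through (3,2): 3 − through (3,3): 6 + through (3,2)&(3,3): 3 → 4.
That gives 4 routes.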